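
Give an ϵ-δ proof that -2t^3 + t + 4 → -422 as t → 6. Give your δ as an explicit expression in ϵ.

δ = min(1, ϵ/253)

Suppose ϵ > 0. We want δ > 0 such that 0 < |t − 6| < δ implies |(-2t^3 + t + 4) + 422| < ϵ.
(-2t^3 + t + 4) + 422 = -2t^3 + t + 426 = (t − 6)(-2t^2 - 12t - 71).
So |(-2t^3 + t + 4) + 422| = |t − 6|·|-2t^2 - 12t - 71|.
Require δ ≤ 1. Then |t − 6| < 1 gives |t| < 7, and by the triangle inequality |-2t^2 - 12t - 71| ≤ 2·7^2 + 12·7 + 71 = 253.
Hence |(-2t^3 + t + 4) + 422| ≤ 253|t − 6| < ϵ provided |t − 6| < ϵ/253.
Choosing δ = min(1, ϵ/253) ensures both conditions, hence |(-2t^3 + t + 4) + 422| < ϵ.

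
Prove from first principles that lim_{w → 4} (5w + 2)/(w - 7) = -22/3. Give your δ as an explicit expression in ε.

Let ε > 0 be given. We want δ > 0 with 0 < |w − 4| < δ ⇒ |(5w + 2)/(w - 7) + 22/3| < ε.
Combining over a common denominator, (5w + 2)/(w - 7) + 22/3 = [(5w + 2)·(-3) − 22·(w - 7)] / [(-3)·(w - 7)] = -37(w − 4) / ((-3)(w - 7)).
So |(5w + 2)/(w - 7) + 22/3| = 37|w − 4| / (3·|w − 7|).
Require δ ≤ 3/2, so |w − 7| ≥ |-3| − |w − 4| > 3 − 3/2 = 3/2.
Hence |(5w + 2)/(w - 7) + 22/3| < 37|w − 4|/(3·(3/2)) = (74/9)|w − 4|, which is < ε once |w − 4| < (9/74)ε.
Take δ = min(3/2, (9/74)ε). Then 0 < |w − 4| < δ forces both bounds, so |(5w + 2)/(w - 7) + 22/3| < ε.

δ = min(3/2, (9/74)ε)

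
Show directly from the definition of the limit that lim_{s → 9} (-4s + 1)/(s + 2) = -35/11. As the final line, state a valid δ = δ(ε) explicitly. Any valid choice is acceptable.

Fix ε > 0. We want δ > 0 with 0 < |s − 9| < δ ⇒ |(-4s + 1)/(s + 2) + 35/11| < ε.
Combining over a common denominator, (-4s + 1)/(s + 2) + 35/11 = [(-4s + 1)·11 − (-35)·(s + 2)] / [11·(s + 2)] = -9(s − 9) / (11(s + 2)).
So |(-4s + 1)/(s + 2) + 35/11| = 9|s − 9| / (11·|s + 2|).
Require δ ≤ 11/2, so |s + 2| ≥ |11| − |s − 9| > 11 − 11/2 = 11/2.
Hence |(-4s + 1)/(s + 2) + 35/11| < 9|s − 9|/(11·(11/2)) = (18/121)|s − 9|, which is < ε once |s − 9| < (121/18)ε.
Take δ = min(11/2, (121/18)ε). Then 0 < |s − 9| < δ forces both bounds, so |(-4s + 1)/(s + 2) + 35/11| < ε.

δ = min(11/2, (121/18)ε)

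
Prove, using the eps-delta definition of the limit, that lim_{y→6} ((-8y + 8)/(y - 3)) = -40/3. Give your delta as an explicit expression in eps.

Let eps > 0 be given. We want delta > 0 with 0 < |y − 6| < delta ⇒ |(-8y + 8)/(y - 3) + 40/3| < eps.
Combining over a common denominator, (-8y + 8)/(y - 3) + 40/3 = [(-8y + 8)·3 − (-40)·(y - 3)] / [3·(y - 3)] = 16(y − 6) / (3(y - 3)).
So |(-8y + 8)/(y - 3) + 40/3| = 16|y − 6| / (3·|y − 3|).
Require delta ≤ 3/2, so |y − 3| ≥ |3| − |y − 6| > 3 − 3/2 = 3/2.
Hence |(-8y + 8)/(y - 3) + 40/3| < 16|y − 6|/(3·(3/2)) = (32/9)|y − 6|, which is < eps once |y − 6| < (9/32)eps.
Take delta = min(3/2, (9/32)eps). Then 0 < |y − 6| < delta forces both bounds, so |(-8y + 8)/(y - 3) + 40/3| < eps.

delta = min(3/2, (9/32)eps)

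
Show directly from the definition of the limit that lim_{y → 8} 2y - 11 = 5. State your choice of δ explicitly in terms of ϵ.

Fix ϵ > 0. We need δ > 0 so that 0 < |y − 8| < δ implies |(2y - 11) − 5| < ϵ.
|(2y - 11) − 5| = |2y - 16| = 2|y − 8|.
Thus it suffices that |y − 8| < ϵ/2.
Take δ = ϵ/2. If 0 < |y − 8| < δ then |(2y - 11) − 5| = 2|y − 8| < 2·(ϵ/2) = ϵ.

δ = ϵ/2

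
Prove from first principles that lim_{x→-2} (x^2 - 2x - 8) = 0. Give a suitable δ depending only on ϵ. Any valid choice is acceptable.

Suppose ϵ > 0. We want δ > 0 such that 0 < |x + 2| < δ implies |(x^2 - 2x - 8)| < ϵ.
(x^2 - 2x - 8) = x^2 - 2x - 8 = (x + 2)(x - 4).
So |(x^2 - 2x - 8)| = |x + 2|·|x - 4|.
Require δ ≤ 2. Then |x + 2| < 2 gives |x| < 4, and by the triangle inequality |x - 4| ≤ 4 + 4 = 8.
Hence |(x^2 - 2x - 8)| ≤ 8|x + 2| < ϵ provided |x + 2| < ϵ/8.
Choosing δ = min(2, ϵ/8) ensures both conditions, hence |(x^2 - 2x - 8)| < ϵ.

δ = min(2, ϵ/8)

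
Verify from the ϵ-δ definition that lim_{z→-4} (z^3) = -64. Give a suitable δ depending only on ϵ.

Suppose ϵ > 0. We seek δ > 0 with 0 < |z + 4| < δ ⇒ |z^3 + 64| < ϵ.
Factor: z^3 + 64 = (z + 4)(z^2 - 4z + 16), so |z^3 + 64| = |z + 4|·|z^2 - 4z + 16|.
Impose δ ≤ 2 so that |z| < 6; then |z^2 - 4z + 16| ≤ 76.
Hence |z^3 + 64| ≤ 76|z + 4|, which is < ϵ once |z + 4| < ϵ/76.
Take δ = min(2, ϵ/76). If 0 < |z + 4| < δ then both bounds hold and |z^3 + 64| ≤ 76|z + 4| < 76·(ϵ/76) = ϵ.

δ = min(2, ϵ/76)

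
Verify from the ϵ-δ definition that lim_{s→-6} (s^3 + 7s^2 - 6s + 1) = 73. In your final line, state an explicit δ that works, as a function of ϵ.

Let ϵ > 0. We want δ > 0 such that 0 < |s + 6| < δ implies |(s^3 + 7s^2 - 6s + 1) − 73| < ϵ.
(s^3 + 7s^2 - 6s + 1) − 73 = s^3 + 7s^2 - 6s - 72 = (s + 6)(s^2 + s - 12).
So |(s^3 + 7s^2 - 6s + 1) − 73| = |s + 6|·|s^2 + s - 12|.
Assume first that |s + 6| < 2, so |s| < 8. Then |s^2 + s - 12| ≤ 8^2 + 8 + 12 = 84.
Hence |(s^3 + 7s^2 - 6s + 1) − 73| ≤ 84|s + 6| < ϵ provided |s + 6| < ϵ/84.
Take δ = min(2, ϵ/84). Then 0 < |s + 6| < δ gives both |s + 6| < 2 and |s + 6| < ϵ/84, so |(s^3 + 7s^2 - 6s + 1) − 73| < ϵ.

δ = min(2, ϵ/84)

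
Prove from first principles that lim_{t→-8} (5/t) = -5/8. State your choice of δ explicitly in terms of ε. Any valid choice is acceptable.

Let ε > 0 be given. We seek δ > 0 such that 0 < |t + 8| < δ implies |5/t + 5/8| < ε.
|5/t + 5/8| = 5·|-8 − t|/(8·|t|) = 5|t + 8|/(8|t|).
Require δ ≤ 4 so that |t| > 8 − 4 = 4, hence 8|t| > 32.
Then |5/t + 5/8| < 5|t + 8|/32, which is < ε when |t + 8| < (32/5)ε.
Take δ = min(4, (32/5)ε). Then 0 < |t + 8| < δ gives both |t + 8| < 4 and |t + 8| < (32/5)ε, so |5/t + 5/8| < ε.

δ = min(4, (32/5)ε)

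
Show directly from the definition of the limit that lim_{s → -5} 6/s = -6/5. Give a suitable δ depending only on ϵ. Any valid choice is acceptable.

δ = min(5/2, (25/12)ϵ)

Let ϵ > 0 be given. We seek δ > 0 such that 0 < |s + 5| < δ implies |6/s + 6/5| < ϵ.
|6/s + 6/5| = 6·|-5 − s|/(5·|s|) = 6|s + 5|/(5|s|).
Require δ ≤ 5/2 so that |s| > 5 − 5/2 = 5/2, hence 5|s| > 25/2.
Then |6/s + 6/5| < 6|s + 5|/(25/2), which is < ϵ when |s + 5| < (25/12)ϵ.
Take δ = min(5/2, (25/12)ϵ). Then 0 < |s + 5| < δ gives both |s + 5| < 5/2 and |s + 5| < (25/12)ϵ, so |6/s + 6/5| < ϵ.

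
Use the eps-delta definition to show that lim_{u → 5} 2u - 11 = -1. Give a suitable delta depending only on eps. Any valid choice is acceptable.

Let eps > 0 be given. We need delta > 0 so that 0 < |u − 5| < delta implies |(2u - 11) + 1| < eps.
|(2u - 11) + 1| = |2u - 10| = 2|u − 5|.
So 2|u − 5| < eps exactly when |u − 5| < eps/2.
Choosing delta = eps/2 gives |(2u - 11) + 1| = 2|u − 5| < eps whenever |u − 5| < delta.

delta = eps/2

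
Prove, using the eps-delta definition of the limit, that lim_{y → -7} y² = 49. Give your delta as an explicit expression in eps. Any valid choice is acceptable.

Suppose eps > 0. We seek delta > 0 with 0 < |y + 7| < delta ⇒ |y² − 49| < eps.
Factor: y² − 49 = (y + 7)(y - 7), so |y² − 49| = |y + 7|·|y - 7|.
Impose delta ≤ 1 so that |y| < 8; then |y - 7| ≤ 15.
Hence |y² − 49| ≤ 15|y + 7|, which is < eps once |y + 7| < eps/15.
Take delta = min(1, eps/15). If 0 < |y + 7| < delta then both bounds hold and |y² − 49| ≤ 15|y + 7| < 15·(eps/15) = eps.

delta = min(1, eps/15)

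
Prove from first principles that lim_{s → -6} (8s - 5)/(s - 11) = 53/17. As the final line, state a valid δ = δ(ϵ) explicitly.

δ = min(17/2, (289/166)ϵ)

Let ϵ > 0 be given. We want δ > 0 with 0 < |s + 6| < δ ⇒ |(8s - 5)/(s - 11) − (53/17)| < ϵ.
Combining over a common denominator, (8s - 5)/(s - 11) − (53/17) = [(8s - 5)·(-17) − (-53)·(s - 11)] / [(-17)·(s - 11)] = -83(s + 6) / ((-17)(s - 11)).
So |(8s - 5)/(s - 11) − (53/17)| = 83|s + 6| / (17·|s − 11|).
Restrict δ ≤ 17/2. Then |s + 6| < 17/2 gives |s − 11| = |(s + 6) + (-17)| ≥ 17 − 17/2 = 17/2.
Hence |(8s - 5)/(s - 11) − (53/17)| < 83|s + 6|/(17·(17/2)) = (166/289)|s + 6|, which is < ϵ once |s + 6| < (289/166)ϵ.
Take δ = min(17/2, (289/166)ϵ). Then 0 < |s + 6| < δ forces both bounds, so |(8s - 5)/(s - 11) − (53/17)| < ϵ.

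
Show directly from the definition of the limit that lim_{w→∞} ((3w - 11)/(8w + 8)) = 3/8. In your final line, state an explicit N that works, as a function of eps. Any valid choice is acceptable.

Let eps > 0. We seek N > 0 such that w > N implies |(3w - 11)/(8w + 8) − (3/8)| < eps.
(3w - 11)/(8w + 8) − (3/8) = (8(3w - 11) − 3(8w + 8)) / (8(8w + 8)) = -112/(8(8w + 8)).
For w > 0 we have 8w + 8 > 8w, so |(3w - 11)/(8w + 8) − (3/8)| = 112/(8(8w + 8)) < 112/(8·8w) = (7/4)/w.
Thus |(3w - 11)/(8w + 8) − (3/8)| < eps whenever w > (7/4)/eps.
Take N = (7/4)/eps. If w > N then |(3w - 11)/(8w + 8) − (3/8)| < (7/4)/w < eps.

N = (7/4)/eps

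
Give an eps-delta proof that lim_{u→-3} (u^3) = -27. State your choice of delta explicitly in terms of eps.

delta = min(1, eps/37)

Let eps > 0 be given. We seek delta > 0 with 0 < |u + 3| < delta ⇒ |u^3 + 27| < eps.
Factor: u^3 + 27 = (u + 3)(u^2 - 3u + 9), so |u^3 + 27| = |u + 3|·|u^2 - 3u + 9|.
Restrict delta ≤ 1. Then |u + 3| < 1 gives |u| < 4, so by the triangle inequality |u^2 - 3u + 9| ≤ 4^2 + 3·4 + 9 = 37.
Hence |u^3 + 27| ≤ 37|u + 3|, which is < eps once |u + 3| < eps/37.
Take delta = min(1, eps/37). If 0 < |u + 3| < delta then both bounds hold and |u^3 + 27| ≤ 37|u + 3| < 37·(eps/37) = eps.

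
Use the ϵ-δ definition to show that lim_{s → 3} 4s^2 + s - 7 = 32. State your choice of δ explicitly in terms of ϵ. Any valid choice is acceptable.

δ = min(1, ϵ/29)

Let ϵ > 0. We want δ > 0 such that 0 < |s − 3| < δ implies |(4s^2 + s - 7) − 32| < ϵ.
(4s^2 + s - 7) − 32 = 4s^2 + s - 39 = (s − 3)(4s + 13).
So |(4s^2 + s - 7) − 32| = |s − 3|·|4s + 13|.
Assume first that |s − 3| < 1, so |s| < 4. Then |4s + 13| ≤ 4·4 + 13 = 29.
Hence |(4s^2 + s - 7) − 32| ≤ 29|s − 3| < ϵ provided |s − 3| < ϵ/29.
Choosing δ = min(1, ϵ/29) ensures both conditions, hence |(4s^2 + s - 7) − 32| < ϵ.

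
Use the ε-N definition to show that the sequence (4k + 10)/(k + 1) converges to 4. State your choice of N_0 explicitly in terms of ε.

N_0 = 6/ε

Let ε > 0. For k ≥ 1, |(4k + 10)/(k + 1) − 4| = |6|/((k + 1)) = 6/((k + 1)).
Since k + 1 ≥ k for k ≥ 1, this is ≤ 6/(k) = 6/k.
So |(4k + 10)/(k + 1) − 4| < ε whenever k > 6/ε.
Take N_0 = 6/ε. If k > N_0 then |(4k + 10)/(k + 1) − 4| ≤ 6/k < ε.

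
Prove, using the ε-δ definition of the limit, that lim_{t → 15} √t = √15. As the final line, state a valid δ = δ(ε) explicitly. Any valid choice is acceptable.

δ = min(15, √15·ε)

Suppose ε > 0. We want δ > 0 such that 0 < |t − 15| < δ implies |√t − √15| < ε.
Rationalise: √t − √15 = (t − 15)/(√t + √15), so |√t − √15| = |t − 15|/(√t + √15).
Restrict δ ≤ 15 so that |t − 15| < 15 forces t > 0, and then √t + √15 > √15.
Hence |√t − √15| < |t − 15|/√15, which is < ε once |t − 15| < √15·ε.
Take δ = min(15, √15·ε). If 0 < |t − 15| < δ then t > 0 and |√t − √15| < |t − 15|/√15 < ε.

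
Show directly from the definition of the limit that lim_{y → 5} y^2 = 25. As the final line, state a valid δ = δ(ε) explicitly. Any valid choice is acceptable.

δ = min(1, ε/11)

Let ε > 0. We seek δ > 0 with 0 < |y − 5| < δ ⇒ |y^2 − 25| < ε.
Factor: y^2 − 25 = (y − 5)(y + 5), so |y^2 − 25| = |y − 5|·|y + 5|.
Restrict δ ≤ 1. Then |y − 5| < 1 gives |y| < 6, so by the triangle inequality |y + 5| ≤ 6 + 5 = 11.
Hence |y^2 − 25| ≤ 11|y − 5|, which is < ε once |y − 5| < ε/11.
Take δ = min(1, ε/11). If 0 < |y − 5| < δ then both bounds hold and |y^2 − 25| ≤ 11|y − 5| < 11·(ε/11) = ε.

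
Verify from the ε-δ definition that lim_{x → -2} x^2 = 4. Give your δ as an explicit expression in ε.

δ = min(1, ε/5)

Let ε > 0 be given. We seek δ > 0 with 0 < |x + 2| < δ ⇒ |x^2 − 4| < ε.
Factor: x^2 − 4 = (x + 2)(x - 2), so |x^2 − 4| = |x + 2|·|x - 2|.
Restrict δ ≤ 1. Then |x + 2| < 1 gives |x| < 3, so by the triangle inequality |x - 2| ≤ 3 + 2 = 5.
Hence |x^2 − 4| ≤ 5|x + 2|, which is < ε once |x + 2| < ε/5.
Take δ = min(1, ε/5). If 0 < |x + 2| < δ then both bounds hold and |x^2 − 4| ≤ 5|x + 2| < 5·(ε/5) = ε.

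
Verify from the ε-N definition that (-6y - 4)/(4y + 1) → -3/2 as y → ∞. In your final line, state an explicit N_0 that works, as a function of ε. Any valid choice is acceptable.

N_0 = (5/8)/ε

Let ε > 0. We seek N_0 > 0 such that y > N_0 implies |(-6y - 4)/(4y + 1) + 3/2| < ε.
(-6y - 4)/(4y + 1) + 3/2 = (4(-6y - 4) − (-6)(4y + 1)) / (4(4y + 1)) = -10/(4(4y + 1)).
For y > 0 we have 4y + 1 > 4y, so |(-6y - 4)/(4y + 1) + 3/2| = 10/(4(4y + 1)) < 10/(4·4y) = (5/8)/y.
Thus |(-6y - 4)/(4y + 1) + 3/2| < ε whenever y > (5/8)/ε.
Take N_0 = (5/8)/ε. If y > N_0 then |(-6y - 4)/(4y + 1) + 3/2| < (5/8)/y < ε.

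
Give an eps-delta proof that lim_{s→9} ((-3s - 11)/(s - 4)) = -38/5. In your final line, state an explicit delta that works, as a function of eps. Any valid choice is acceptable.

delta = min(5/2, (25/46)eps)

Let eps > 0. We want delta > 0 with 0 < |s − 9| < delta ⇒ |(-3s - 11)/(s - 4) + 38/5| < eps.
Combining over a common denominator, (-3s - 11)/(s - 4) + 38/5 = [(-3s - 11)·5 − (-38)·(s - 4)] / [5·(s - 4)] = 23(s − 9) / (5(s - 4)).
So |(-3s - 11)/(s - 4) + 38/5| = 23|s − 9| / (5·|s − 4|).
Require delta ≤ 5/2, so |s − 4| ≥ |5| − |s − 9| > 5 − 5/2 = 5/2.
Hence |(-3s - 11)/(s - 4) + 38/5| < 23|s − 9|/(5·(5/2)) = (46/25)|s − 9|, which is < eps once |s − 9| < (25/46)eps.
Take delta = min(5/2, (25/46)eps). Then 0 < |s − 9| < delta forces both bounds, so |(-3s - 11)/(s - 4) + 38/5| < eps.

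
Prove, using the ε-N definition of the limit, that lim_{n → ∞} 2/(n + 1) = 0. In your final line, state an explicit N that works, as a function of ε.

N = 2/ε

Let ε > 0 be given. For n ≥ 1, |2/(n + 1) − 0| = 2/(n + 1) ≤ 2/n.
We need 2/n < ε, i.e. n > 2/ε.
Take N = 2/ε. If n > N then |2/(n + 1)| ≤ 2/n < ε.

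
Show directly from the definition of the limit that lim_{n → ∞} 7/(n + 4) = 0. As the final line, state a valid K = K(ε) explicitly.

Fix ε > 0. For n ≥ 1, |7/(n + 4) − 0| = 7/(n + 4) ≤ 7/n.
We need 7/n < ε, i.e. n > 7/ε.
Take K = 7/ε. If n > K then |7/(n + 4)| ≤ 7/n < ε.

K = 7/ε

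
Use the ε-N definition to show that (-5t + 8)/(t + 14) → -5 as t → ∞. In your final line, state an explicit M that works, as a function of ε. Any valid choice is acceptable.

M = 78/ε

Fix ε > 0. We seek M > 0 such that t > M implies |(-5t + 8)/(t + 14) + 5| < ε.
(-5t + 8)/(t + 14) + 5 = ((-5t + 8) − (-5)(t + 14)) / ((t + 14)) = 78/((t + 14)).
For t > 0 we have t + 14 > t, so |(-5t + 8)/(t + 14) + 5| = 78/((t + 14)) < 78/(t) = 78/t.
Thus |(-5t + 8)/(t + 14) + 5| < ε whenever t > 78/ε.
Take M = 78/ε. If t > M then |(-5t + 8)/(t + 14) + 5| < 78/t < ε.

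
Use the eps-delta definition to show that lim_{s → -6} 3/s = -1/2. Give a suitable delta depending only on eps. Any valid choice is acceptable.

Fix eps > 0. We seek delta > 0 such that 0 < |s + 6| < delta implies |3/s + 1/2| < eps.
|3/s + 1/2| = 3·|-6 − s|/(6·|s|) = 3|s + 6|/(6|s|).
Require delta ≤ 3 so that |s| > 6 − 3 = 3, hence 6|s| > 18.
Then |3/s + 1/2| < 3|s + 6|/18, which is < eps when |s + 6| < 6eps.
Take delta = min(3, 6eps). Then 0 < |s + 6| < delta gives both |s + 6| < 3 and |s + 6| < 6eps, so |3/s + 1/2| < eps.

delta = min(3, 6eps)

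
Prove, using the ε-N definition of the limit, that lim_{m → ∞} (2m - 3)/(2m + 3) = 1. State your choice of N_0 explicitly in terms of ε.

Let ε > 0. For m ≥ 1, |(2m - 3)/(2m + 3) − 1| = |-12|/(2(2m + 3)) = 12/(2(2m + 3)).
Since 2m + 3 ≥ 2m for m ≥ 1, this is ≤ 12/(2·2m) = 3/m.
So |(2m - 3)/(2m + 3) − 1| < ε whenever m > 3/ε.
Take N_0 = 3/ε. If m > N_0 then |(2m - 3)/(2m + 3) − 1| ≤ 3/m < ε.

N_0 = 3/ε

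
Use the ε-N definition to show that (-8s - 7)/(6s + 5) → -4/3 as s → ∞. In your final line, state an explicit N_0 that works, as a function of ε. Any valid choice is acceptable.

Let ε > 0. We seek N_0 > 0 such that s > N_0 implies |(-8s - 7)/(6s + 5) + 4/3| < ε.
(-8s - 7)/(6s + 5) + 4/3 = (6(-8s - 7) − (-8)(6s + 5)) / (6(6s + 5)) = -2/(6(6s + 5)).
For s > 0 we have 6s + 5 > 6s, so |(-8s - 7)/(6s + 5) + 4/3| = 2/(6(6s + 5)) < 2/(6·6s) = (1/18)/s.
Thus |(-8s - 7)/(6s + 5) + 4/3| < ε whenever s > (1/18)/ε.
Take N_0 = (1/18)/ε. If s > N_0 then |(-8s - 7)/(6s + 5) + 4/3| < (1/18)/s < ε.

N_0 = (1/18)/ε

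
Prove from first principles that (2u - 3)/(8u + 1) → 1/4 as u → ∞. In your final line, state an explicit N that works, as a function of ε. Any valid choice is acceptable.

N = (13/32)/ε

Let ε > 0 be given. We seek N > 0 such that u > N implies |(2u - 3)/(8u + 1) − (1/4)| < ε.
(2u - 3)/(8u + 1) − (1/4) = (8(2u - 3) − 2(8u + 1)) / (8(8u + 1)) = -26/(8(8u + 1)).
For u > 0 we have 8u + 1 > 8u, so |(2u - 3)/(8u + 1) − (1/4)| = 26/(8(8u + 1)) < 26/(8·8u) = (13/32)/u.
Thus |(2u - 3)/(8u + 1) − (1/4)| < ε whenever u > (13/32)/ε.
Take N = (13/32)/ε. If u > N then |(2u - 3)/(8u + 1) − (1/4)| < (13/32)/u < ε.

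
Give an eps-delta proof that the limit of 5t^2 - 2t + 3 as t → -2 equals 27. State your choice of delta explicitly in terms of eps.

delta = min(1, eps/27)

Suppose eps > 0. We want delta > 0 such that 0 < |t + 2| < delta implies |(5t^2 - 2t + 3) − 27| < eps.
(5t^2 - 2t + 3) − 27 = 5t^2 - 2t - 24 = (t + 2)(5t - 12).
So |(5t^2 - 2t + 3) − 27| = |t + 2|·|5t - 12|.
Require delta ≤ 1. Then |t + 2| < 1 gives |t| < 3, and by the triangle inequality |5t - 12| ≤ 5·3 + 12 = 27.
Hence |(5t^2 - 2t + 3) − 27| ≤ 27|t + 2| < eps provided |t + 2| < eps/27.
Take delta = min(1, eps/27). Then 0 < |t + 2| < delta gives both |t + 2| < 1 and |t + 2| < eps/27, so |(5t^2 - 2t + 3) − 27| < eps.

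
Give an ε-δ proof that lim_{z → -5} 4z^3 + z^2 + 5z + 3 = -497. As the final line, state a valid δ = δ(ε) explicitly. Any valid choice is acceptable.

Let ε > 0 be given. We want δ > 0 such that 0 < |z + 5| < δ implies |(4z^3 + z^2 + 5z + 3) + 497| < ε.
(4z^3 + z^2 + 5z + 3) + 497 = 4z^3 + z^2 + 5z + 500 = (z + 5)(4z^2 - 19z + 100).
So |(4z^3 + z^2 + 5z + 3) + 497| = |z + 5|·|4z^2 - 19z + 100|.
Require δ ≤ 2. Then |z + 5| < 2 gives |z| < 7, and by the triangle inequality |4z^2 - 19z + 100| ≤ 4·7^2 + 19·7 + 100 = 429.
Hence |(4z^3 + z^2 + 5z + 3) + 497| ≤ 429|z + 5| < ε provided |z + 5| < ε/429.
Take δ = min(2, ε/429). Then 0 < |z + 5| < δ gives both |z + 5| < 2 and |z + 5| < ε/429, so |(4z^3 + z^2 + 5z + 3) + 497| < ε.

δ = min(2, ε/429)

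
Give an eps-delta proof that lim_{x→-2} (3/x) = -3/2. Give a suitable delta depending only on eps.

Suppose eps > 0. We seek delta > 0 such that 0 < |x + 2| < delta implies |3/x + 3/2| < eps.
|3/x + 3/2| = 3·|-2 − x|/(2·|x|) = 3|x + 2|/(2|x|).
Restrict delta ≤ 1. Then |x + 2| < 1 gives |x| > 1, so 2|x| > 2.
Then |3/x + 3/2| < 3|x + 2|/2, which is < eps when |x + 2| < (2/3)eps.
Take delta = min(1, (2/3)eps). Then 0 < |x + 2| < delta gives both |x + 2| < 1 and |x + 2| < (2/3)eps, so |3/x + 3/2| < eps.

delta = min(1, (2/3)eps)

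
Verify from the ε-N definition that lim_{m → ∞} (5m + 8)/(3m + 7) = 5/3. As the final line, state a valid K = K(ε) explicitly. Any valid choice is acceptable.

Fix ε > 0. For m ≥ 1, |(5m + 8)/(3m + 7) − (5/3)| = |-11|/(3(3m + 7)) = 11/(3(3m + 7)).
Since 3m + 7 ≥ 3m for m ≥ 1, this is ≤ 11/(3·3m) = (11/9)/m.
So |(5m + 8)/(3m + 7) − (5/3)| < ε whenever m > (11/9)/ε.
Take K = (11/9)/ε. If m > K then |(5m + 8)/(3m + 7) − (5/3)| ≤ (11/9)/m < ε.

K = (11/9)/ε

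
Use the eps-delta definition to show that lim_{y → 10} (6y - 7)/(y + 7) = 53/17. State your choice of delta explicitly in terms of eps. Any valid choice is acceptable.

Let eps > 0 be given. We want delta > 0 with 0 < |y − 10| < delta ⇒ |(6y - 7)/(y + 7) − (53/17)| < eps.
Combining over a common denominator, (6y - 7)/(y + 7) − (53/17) = [(6y - 7)·17 − 53·(y + 7)] / [17·(y + 7)] = 49(y − 10) / (17(y + 7)).
So |(6y - 7)/(y + 7) − (53/17)| = 49|y − 10| / (17·|y + 7|).
Restrict delta ≤ 17/2. Then |y − 10| < 17/2 gives |y + 7| = |(y − 10) + 17| ≥ 17 − 17/2 = 17/2.
Hence |(6y - 7)/(y + 7) − (53/17)| < 49|y − 10|/(17·(17/2)) = (98/289)|y − 10|, which is < eps once |y − 10| < (289/98)eps.
Take delta = min(17/2, (289/98)eps). Then 0 < |y − 10| < delta forces both bounds, so |(6y - 7)/(y + 7) − (53/17)| < eps.

delta = min(17/2, (289/98)eps)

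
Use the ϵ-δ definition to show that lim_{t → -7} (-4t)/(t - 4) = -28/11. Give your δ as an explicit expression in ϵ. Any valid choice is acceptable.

Fix ϵ > 0. We want δ > 0 with 0 < |t + 7| < δ ⇒ |(-4t)/(t - 4) + 28/11| < ϵ.
Combining over a common denominator, (-4t)/(t - 4) + 28/11 = [(-4t)·(-11) − 28·(t - 4)] / [(-11)·(t - 4)] = 16(t + 7) / ((-11)(t - 4)).
So |(-4t)/(t - 4) + 28/11| = 16|t + 7| / (11·|t − 4|).
Require δ ≤ 11/2, so |t − 4| ≥ |-11| − |t + 7| > 11 − 11/2 = 11/2.
Hence |(-4t)/(t - 4) + 28/11| < 16|t + 7|/(11·(11/2)) = (32/121)|t + 7|, which is < ϵ once |t + 7| < (121/32)ϵ.
Take δ = min(11/2, (121/32)ϵ). Then 0 < |t + 7| < δ forces both bounds, so |(-4t)/(t - 4) + 28/11| < ϵ.

δ = min(11/2, (121/32)ϵ)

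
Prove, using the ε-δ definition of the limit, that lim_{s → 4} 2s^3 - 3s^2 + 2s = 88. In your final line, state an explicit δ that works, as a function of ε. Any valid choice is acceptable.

Fix ε > 0. We want δ > 0 such that 0 < |s − 4| < δ implies |(2s^3 - 3s^2 + 2s) − 88| < ε.
(2s^3 - 3s^2 + 2s) − 88 = 2s^3 - 3s^2 + 2s - 88 = (s − 4)(2s^2 + 5s + 22).
So |(2s^3 - 3s^2 + 2s) − 88| = |s − 4|·|2s^2 + 5s + 22|.
Require δ ≤ 1. Then |s − 4| < 1 gives |s| < 5, and by the triangle inequality |2s^2 + 5s + 22| ≤ 2·5^2 + 5·5 + 22 = 97.
Hence |(2s^3 - 3s^2 + 2s) − 88| ≤ 97|s − 4| < ε provided |s − 4| < ε/97.
Take δ = min(1, ε/97). Then 0 < |s − 4| < δ gives both |s − 4| < 1 and |s − 4| < ε/97, so |(2s^3 - 3s^2 + 2s) − 88| < ε.

δ = min(1, ε/97)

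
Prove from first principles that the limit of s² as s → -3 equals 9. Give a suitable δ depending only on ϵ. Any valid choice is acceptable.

Let ϵ > 0 be given. We seek δ > 0 with 0 < |s + 3| < δ ⇒ |s² − 9| < ϵ.
Factor: s² − 9 = (s + 3)(s - 3), so |s² − 9| = |s + 3|·|s - 3|.
Restrict δ ≤ 1. Then |s + 3| < 1 gives |s| < 4, so by the triangle inequality |s - 3| ≤ 4 + 3 = 7.
Hence |s² − 9| ≤ 7|s + 3|, which is < ϵ once |s + 3| < ϵ/7.
Take δ = min(1, ϵ/7). If 0 < |s + 3| < δ then both bounds hold and |s² − 9| ≤ 7|s + 3| < 7·(ϵ/7) = ϵ.

δ = min(1, ϵ/7)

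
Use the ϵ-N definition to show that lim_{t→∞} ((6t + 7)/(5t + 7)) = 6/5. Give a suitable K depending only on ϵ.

K = (7/25)/ϵ

Fix ϵ > 0. We seek K > 0 such that t > K implies |(6t + 7)/(5t + 7) − (6/5)| < ϵ.
(6t + 7)/(5t + 7) − (6/5) = (5(6t + 7) − 6(5t + 7)) / (5(5t + 7)) = -7/(5(5t + 7)).
For t > 0 we have 5t + 7 > 5t, so |(6t + 7)/(5t + 7) − (6/5)| = 7/(5(5t + 7)) < 7/(5·5t) = (7/25)/t.
Thus |(6t + 7)/(5t + 7) − (6/5)| < ϵ whenever t > (7/25)/ϵ.
Take K = (7/25)/ϵ. If t > K then |(6t + 7)/(5t + 7) − (6/5)| < (7/25)/t < ϵ.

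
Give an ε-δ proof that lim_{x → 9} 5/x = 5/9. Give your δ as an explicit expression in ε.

δ = min(9/2, (81/10)ε)

Let ε > 0. We seek δ > 0 such that 0 < |x − 9| < δ implies |5/x − (5/9)| < ε.
|5/x − (5/9)| = 5·|9 − x|/(9·|x|) = 5|x − 9|/(9|x|).
Restrict δ ≤ 9/2. Then |x − 9| < 9/2 gives |x| > 9/2, so 9|x| > 81/2.
Then |5/x − (5/9)| < 5|x − 9|/(81/2), which is < ε when |x − 9| < (81/10)ε.
Take δ = min(9/2, (81/10)ε). Then 0 < |x − 9| < δ gives both |x − 9| < 9/2 and |x − 9| < (81/10)ε, so |5/x − (5/9)| < ε.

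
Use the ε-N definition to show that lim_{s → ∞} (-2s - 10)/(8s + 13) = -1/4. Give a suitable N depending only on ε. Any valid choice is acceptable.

N = (27/32)/ε

Suppose ε > 0. We seek N > 0 such that s > N implies |(-2s - 10)/(8s + 13) + 1/4| < ε.
(-2s - 10)/(8s + 13) + 1/4 = (8(-2s - 10) − (-2)(8s + 13)) / (8(8s + 13)) = -54/(8(8s + 13)).
For s > 0 we have 8s + 13 > 8s, so |(-2s - 10)/(8s + 13) + 1/4| = 54/(8(8s + 13)) < 54/(8·8s) = (27/32)/s.
Thus |(-2s - 10)/(8s + 13) + 1/4| < ε whenever s > (27/32)/ε.
Take N = (27/32)/ε. If s > N then |(-2s - 10)/(8s + 13) + 1/4| < (27/32)/s < ε.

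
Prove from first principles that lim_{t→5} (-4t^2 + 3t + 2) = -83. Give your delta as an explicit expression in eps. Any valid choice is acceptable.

delta = min(1, eps/41)

Fix eps > 0. We want delta > 0 such that 0 < |t − 5| < delta implies |(-4t^2 + 3t + 2) + 83| < eps.
(-4t^2 + 3t + 2) + 83 = -4t^2 + 3t + 85 = (t − 5)(-4t - 17).
So |(-4t^2 + 3t + 2) + 83| = |t − 5|·|-4t - 17|.
Require delta ≤ 1. Then |t − 5| < 1 gives |t| < 6, and by the triangle inequality |-4t - 17| ≤ 4·6 + 17 = 41.
Hence |(-4t^2 + 3t + 2) + 83| ≤ 41|t − 5| < eps provided |t − 5| < eps/41.
Take delta = min(1, eps/41). Then 0 < |t − 5| < delta gives both |t − 5| < 1 and |t − 5| < eps/41, so |(-4t^2 + 3t + 2) + 83| < eps.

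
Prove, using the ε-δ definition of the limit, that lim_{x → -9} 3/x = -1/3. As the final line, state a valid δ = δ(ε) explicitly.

Let ε > 0 be given. We seek δ > 0 such that 0 < |x + 9| < δ implies |3/x + 1/3| < ε.
|3/x + 1/3| = 3·|-9 − x|/(9·|x|) = 3|x + 9|/(9|x|).
Restrict δ ≤ 9/2. Then |x + 9| < 9/2 gives |x| > 9/2, so 9|x| > 81/2.
Then |3/x + 1/3| < 3|x + 9|/(81/2), which is < ε when |x + 9| < (27/2)ε.
Take δ = min(9/2, (27/2)ε). Then 0 < |x + 9| < δ gives both |x + 9| < 9/2 and |x + 9| < (27/2)ε, so |3/x + 1/3| < ε.

δ = min(9/2, (27/2)ε)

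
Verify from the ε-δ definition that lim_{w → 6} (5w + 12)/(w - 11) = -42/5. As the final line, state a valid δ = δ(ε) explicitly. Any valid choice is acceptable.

Let ε > 0 be given. We want δ > 0 with 0 < |w − 6| < δ ⇒ |(5w + 12)/(w - 11) + 42/5| < ε.
Combining over a common denominator, (5w + 12)/(w - 11) + 42/5 = [(5w + 12)·(-5) − 42·(w - 11)] / [(-5)·(w - 11)] = -67(w − 6) / ((-5)(w - 11)).
So |(5w + 12)/(w - 11) + 42/5| = 67|w − 6| / (5·|w − 11|).
Require δ ≤ 5/2, so |w − 11| ≥ |-5| − |w − 6| > 5 − 5/2 = 5/2.
Hence |(5w + 12)/(w - 11) + 42/5| < 67|w − 6|/(5·(5/2)) = (134/25)|w − 6|, which is < ε once |w − 6| < (25/134)ε.
Take δ = min(5/2, (25/134)ε). Then 0 < |w − 6| < δ forces both bounds, so |(5w + 12)/(w - 11) + 42/5| < ε.

δ = min(5/2, (25/134)ε)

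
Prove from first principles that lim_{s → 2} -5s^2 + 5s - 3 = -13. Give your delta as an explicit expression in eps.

Fix eps > 0. We want delta > 0 such that 0 < |s − 2| < delta implies |(-5s^2 + 5s - 3) + 13| < eps.
(-5s^2 + 5s - 3) + 13 = -5s^2 + 5s + 10 = (s − 2)(-5s - 5).
So |(-5s^2 + 5s - 3) + 13| = |s − 2|·|-5s - 5|.
Require delta ≤ 1. Then |s − 2| < 1 gives |s| < 3, and by the triangle inequality |-5s - 5| ≤ 5·3 + 5 = 20.
Hence |(-5s^2 + 5s - 3) + 13| ≤ 20|s − 2| < eps provided |s − 2| < eps/20.
Take delta = min(1, eps/20). Then 0 < |s − 2| < delta gives both |s − 2| < 1 and |s − 2| < eps/20, so |(-5s^2 + 5s - 3) + 13| < eps.

delta = min(1, eps/20)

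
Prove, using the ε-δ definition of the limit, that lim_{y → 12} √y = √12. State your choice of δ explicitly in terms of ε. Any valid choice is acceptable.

Fix ε > 0. We want δ > 0 such that 0 < |y − 12| < δ implies |√y − √12| < ε.
Rationalise: √y − √12 = (y − 12)/(√y + √12), so |√y − √12| = |y − 12|/(√y + √12).
Restrict δ ≤ 12 so that |y − 12| < 12 forces y > 0, and then √y + √12 > √12.
Hence |√y − √12| < |y − 12|/√12, which is < ε once |y − 12| < √12·ε.
Take δ = min(12, √12·ε). If 0 < |y − 12| < δ then y > 0 and |√y − √12| < |y − 12|/√12 < ε.

δ = min(12, √12·ε)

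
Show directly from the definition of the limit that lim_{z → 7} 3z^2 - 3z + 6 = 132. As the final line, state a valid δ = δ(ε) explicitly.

δ = min(1, ε/42)

Suppose ε > 0. We want δ > 0 such that 0 < |z − 7| < δ implies |(3z^2 - 3z + 6) − 132| < ε.
(3z^2 - 3z + 6) − 132 = 3z^2 - 3z - 126 = (z − 7)(3z + 18).
So |(3z^2 - 3z + 6) − 132| = |z − 7|·|3z + 18|.
Require δ ≤ 1. Then |z − 7| < 1 gives |z| < 8, and by the triangle inequality |3z + 18| ≤ 3·8 + 18 = 42.
Hence |(3z^2 - 3z + 6) − 132| ≤ 42|z − 7| < ε provided |z − 7| < ε/42.
Choosing δ = min(1, ε/42) ensures both conditions, hence |(3z^2 - 3z + 6) − 132| < ε.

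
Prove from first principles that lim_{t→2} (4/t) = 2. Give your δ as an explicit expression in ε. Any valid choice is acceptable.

Fix ε > 0. We seek δ > 0 such that 0 < |t − 2| < δ implies |4/t − 2| < ε.
|4/t − 2| = 4·|2 − t|/(2·|t|) = 4|t − 2|/(2|t|).
Restrict δ ≤ 1. Then |t − 2| < 1 gives |t| > 1, so 2|t| > 2.
Then |4/t − 2| < 4|t − 2|/2, which is < ε when |t − 2| < (1/2)ε.
Take δ = min(1, (1/2)ε). Then 0 < |t − 2| < δ gives both |t − 2| < 1 and |t − 2| < (1/2)ε, so |4/t − 2| < ε.

δ = min(1, (1/2)ε)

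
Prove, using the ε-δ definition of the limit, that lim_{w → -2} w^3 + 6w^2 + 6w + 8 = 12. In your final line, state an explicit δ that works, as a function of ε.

δ = min(2, ε/34)

Fix ε > 0. We want δ > 0 such that 0 < |w + 2| < δ implies |(w^3 + 6w^2 + 6w + 8) − 12| < ε.
(w^3 + 6w^2 + 6w + 8) − 12 = w^3 + 6w^2 + 6w - 4 = (w + 2)(w^2 + 4w - 2).
So |(w^3 + 6w^2 + 6w + 8) − 12| = |w + 2|·|w^2 + 4w - 2|.
Require δ ≤ 2. Then |w + 2| < 2 gives |w| < 4, and by the triangle inequality |w^2 + 4w - 2| ≤ 4^2 + 4·4 + 2 = 34.
Hence |(w^3 + 6w^2 + 6w + 8) − 12| ≤ 34|w + 2| < ε provided |w + 2| < ε/34.
Choosing δ = min(2, ε/34) ensures both conditions, hence |(w^3 + 6w^2 + 6w + 8) − 12| < ε.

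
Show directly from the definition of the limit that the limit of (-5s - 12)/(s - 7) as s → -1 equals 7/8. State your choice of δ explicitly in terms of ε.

δ = min(4, (32/47)ε)

Let ε > 0 be given. We want δ > 0 with 0 < |s + 1| < δ ⇒ |(-5s - 12)/(s - 7) − (7/8)| < ε.
Combining over a common denominator, (-5s - 12)/(s - 7) − (7/8) = [(-5s - 12)·(-8) − (-7)·(s - 7)] / [(-8)·(s - 7)] = 47(s + 1) / ((-8)(s - 7)).
So |(-5s - 12)/(s - 7) − (7/8)| = 47|s + 1| / (8·|s − 7|).
Require δ ≤ 4, so |s − 7| ≥ |-8| − |s + 1| > 8 − 4 = 4.
Hence |(-5s - 12)/(s - 7) − (7/8)| < 47|s + 1|/(8·4) = (47/32)|s + 1|, which is < ε once |s + 1| < (32/47)ε.
Take δ = min(4, (32/47)ε). Then 0 < |s + 1| < δ forces both bounds, so |(-5s - 12)/(s - 7) − (7/8)| < ε.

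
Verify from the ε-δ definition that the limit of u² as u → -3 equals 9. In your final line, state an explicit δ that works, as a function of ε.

δ = min(1, ε/7)

Let ε > 0. We seek δ > 0 with 0 < |u + 3| < δ ⇒ |u² − 9| < ε.
Factor: u² − 9 = (u + 3)(u - 3), so |u² − 9| = |u + 3|·|u - 3|.
Restrict δ ≤ 1. Then |u + 3| < 1 gives |u| < 4, so by the triangle inequality |u - 3| ≤ 4 + 3 = 7.
Hence |u² − 9| ≤ 7|u + 3|, which is < ε once |u + 3| < ε/7.
Take δ = min(1, ε/7). If 0 < |u + 3| < δ then both bounds hold and |u² − 9| ≤ 7|u + 3| < 7·(ε/7) = ε.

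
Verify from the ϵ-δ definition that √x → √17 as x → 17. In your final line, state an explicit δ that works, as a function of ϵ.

Let ϵ > 0. We want δ > 0 such that 0 < |x − 17| < δ implies |√x − √17| < ϵ.
Rationalise: √x − √17 = (x − 17)/(√x + √17), so |√x − √17| = |x − 17|/(√x + √17).
Restrict δ ≤ 17 so that |x − 17| < 17 forces x > 0, and then √x + √17 > √17.
Hence |√x − √17| < |x − 17|/√17, which is < ϵ once |x − 17| < √17·ϵ.
Take δ = min(17, √17·ϵ). If 0 < |x − 17| < δ then x > 0 and |√x − √17| < |x − 17|/√17 < ϵ.

δ = min(17, √17·ϵ)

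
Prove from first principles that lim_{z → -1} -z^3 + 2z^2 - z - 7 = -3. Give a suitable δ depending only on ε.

Fix ε > 0. We want δ > 0 such that 0 < |z + 1| < δ implies |(-z^3 + 2z^2 - z - 7) + 3| < ε.
(-z^3 + 2z^2 - z - 7) + 3 = -z^3 + 2z^2 - z - 4 = (z + 1)(-z^2 + 3z - 4).
So |(-z^3 + 2z^2 - z - 7) + 3| = |z + 1|·|-z^2 + 3z - 4|.
Require δ ≤ 1. Then |z + 1| < 1 gives |z| < 2, and by the triangle inequality |-z^2 + 3z - 4| ≤ 2^2 + 3·2 + 4 = 14.
Hence |(-z^3 + 2z^2 - z - 7) + 3| ≤ 14|z + 1| < ε provided |z + 1| < ε/14.
Take δ = min(1, ε/14). Then 0 < |z + 1| < δ gives both |z + 1| < 1 and |z + 1| < ε/14, so |(-z^3 + 2z^2 - z - 7) + 3| < ε.

δ = min(1, ε/14)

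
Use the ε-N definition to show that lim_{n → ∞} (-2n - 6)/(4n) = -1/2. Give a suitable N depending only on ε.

Let ε > 0 be given. For n ≥ 1, |(-2n - 6)/(4n) + 1/2| = |-24|/(4(4n)) = 24/(4(4n)).
Since 4n ≥ 4n for n ≥ 1, this is ≤ 24/(4·4n) = (3/2)/n.
So |(-2n - 6)/(4n) + 1/2| < ε whenever n > (3/2)/ε.
Take N = (3/2)/ε. If n > N then |(-2n - 6)/(4n) + 1/2| ≤ (3/2)/n < ε.

N = (3/2)/ε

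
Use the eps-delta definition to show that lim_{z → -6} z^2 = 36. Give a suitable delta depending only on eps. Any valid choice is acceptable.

delta = min(1, eps/13)

Fix eps > 0. We seek delta > 0 with 0 < |z + 6| < delta ⇒ |z^2 − 36| < eps.
Factor: z^2 − 36 = (z + 6)(z - 6), so |z^2 − 36| = |z + 6|·|z - 6|.
Restrict delta ≤ 1. Then |z + 6| < 1 gives |z| < 7, so by the triangle inequality |z - 6| ≤ 7 + 6 = 13.
Hence |z^2 − 36| ≤ 13|z + 6|, which is < eps once |z + 6| < eps/13.
Take delta = min(1, eps/13). If 0 < |z + 6| < delta then both bounds hold and |z^2 − 36| ≤ 13|z + 6| < 13·(eps/13) = eps.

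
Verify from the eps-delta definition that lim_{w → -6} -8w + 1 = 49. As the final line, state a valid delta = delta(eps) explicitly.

Fix eps > 0. We need delta > 0 so that 0 < |w + 6| < delta implies |(-8w + 1) − 49| < eps.
|(-8w + 1) − 49| = |-8w - 48| = 8|w + 6|.
Thus it suffices that |w + 6| < eps/8.
Choosing delta = eps/8 gives |(-8w + 1) − 49| = 8|w + 6| < eps whenever |w + 6| < delta.

delta = eps/8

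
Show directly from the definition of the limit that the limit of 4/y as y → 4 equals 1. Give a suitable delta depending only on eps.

Fix eps > 0. We seek delta > 0 such that 0 < |y − 4| < delta implies |4/y − 1| < eps.
|4/y − 1| = 4·|4 − y|/(4·|y|) = 4|y − 4|/(4|y|).
Restrict delta ≤ 2. Then |y − 4| < 2 gives |y| > 2, so 4|y| > 8.
Then |4/y − 1| < 4|y − 4|/8, which is < eps when |y − 4| < 2eps.
Take delta = min(2, 2eps). Then 0 < |y − 4| < delta gives both |y − 4| < 2 and |y − 4| < 2eps, so |4/y − 1| < eps.

delta = min(2, 2eps)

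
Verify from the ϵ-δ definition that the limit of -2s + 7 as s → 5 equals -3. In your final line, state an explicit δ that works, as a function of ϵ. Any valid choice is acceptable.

δ = ϵ/2

Fix ϵ > 0. We need δ > 0 so that 0 < |s − 5| < δ implies |(-2s + 7) + 3| < ϵ.
|(-2s + 7) + 3| = |-2s + 10| = 2|s − 5|.
So 2|s − 5| < ϵ exactly when |s − 5| < ϵ/2.
Choosing δ = ϵ/2 gives |(-2s + 7) + 3| = 2|s − 5| < ϵ whenever |s − 5| < δ.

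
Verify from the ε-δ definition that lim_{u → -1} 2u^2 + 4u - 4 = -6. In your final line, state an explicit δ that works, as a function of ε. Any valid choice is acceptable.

δ = min(1, ε/6)

Suppose ε > 0. We want δ > 0 such that 0 < |u + 1| < δ implies |(2u^2 + 4u - 4) + 6| < ε.
(2u^2 + 4u - 4) + 6 = 2u^2 + 4u + 2 = (u + 1)(2u + 2).
So |(2u^2 + 4u - 4) + 6| = |u + 1|·|2u + 2|.
Assume first that |u + 1| < 1, so |u| < 2. Then |2u + 2| ≤ 2·2 + 2 = 6.
Hence |(2u^2 + 4u - 4) + 6| ≤ 6|u + 1| < ε provided |u + 1| < ε/6.
Take δ = min(1, ε/6). Then 0 < |u + 1| < δ gives both |u + 1| < 1 and |u + 1| < ε/6, so |(2u^2 + 4u - 4) + 6| < ε.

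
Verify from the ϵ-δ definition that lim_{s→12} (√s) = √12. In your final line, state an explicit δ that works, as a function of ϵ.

Let ϵ > 0 be given. We want δ > 0 such that 0 < |s − 12| < δ implies |√s − √12| < ϵ.
Multiplying by the conjugate, |√s − √12| = |s − 12|/(√s + √12).
Restrict δ ≤ 12 so that |s − 12| < 12 forces s > 0, and then √s + √12 > √12.
Hence |√s − √12| < |s − 12|/√12, which is < ϵ once |s − 12| < √12·ϵ.
Take δ = min(12, √12·ϵ). If 0 < |s − 12| < δ then s > 0 and |√s − √12| < |s − 12|/√12 < ϵ.

δ = min(12, √12·ϵ)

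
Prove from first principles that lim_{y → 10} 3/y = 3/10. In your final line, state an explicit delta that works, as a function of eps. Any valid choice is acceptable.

Fix eps > 0. We seek delta > 0 such that 0 < |y − 10| < delta implies |3/y − (3/10)| < eps.
|3/y − (3/10)| = 3·|10 − y|/(10·|y|) = 3|y − 10|/(10|y|).
Require delta ≤ 5 so that |y| > 10 − 5 = 5, hence 10|y| > 50.
Then |3/y − (3/10)| < 3|y − 10|/50, which is < eps when |y − 10| < (50/3)eps.
Take delta = min(5, (50/3)eps). Then 0 < |y − 10| < delta gives both |y − 10| < 5 and |y − 10| < (50/3)eps, so |3/y − (3/10)| < eps.

delta = min(5, (50/3)eps)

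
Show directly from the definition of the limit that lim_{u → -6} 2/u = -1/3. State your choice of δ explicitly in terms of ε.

δ = min(3, 9ε)

Let ε > 0 be given. We seek δ > 0 such that 0 < |u + 6| < δ implies |2/u + 1/3| < ε.
|2/u + 1/3| = 2·|-6 − u|/(6·|u|) = 2|u + 6|/(6|u|).
Restrict δ ≤ 3. Then |u + 6| < 3 gives |u| > 3, so 6|u| > 18.
Then |2/u + 1/3| < 2|u + 6|/18, which is < ε when |u + 6| < 9ε.
Take δ = min(3, 9ε). Then 0 < |u + 6| < δ gives both |u + 6| < 3 and |u + 6| < 9ε, so |2/u + 1/3| < ε.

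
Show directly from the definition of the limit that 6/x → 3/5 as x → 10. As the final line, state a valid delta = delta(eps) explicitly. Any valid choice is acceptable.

Fix eps > 0. We seek delta > 0 such that 0 < |x − 10| < delta implies |6/x − (3/5)| < eps.
|6/x − (3/5)| = 6·|10 − x|/(10·|x|) = 6|x − 10|/(10|x|).
Restrict delta ≤ 5. Then |x − 10| < 5 gives |x| > 5, so 10|x| > 50.
Then |6/x − (3/5)| < 6|x − 10|/50, which is < eps when |x − 10| < (25/3)eps.
Take delta = min(5, (25/3)eps). Then 0 < |x − 10| < delta gives both |x − 10| < 5 and |x − 10| < (25/3)eps, so |6/x − (3/5)| < eps.

delta = min(5, (25/3)eps)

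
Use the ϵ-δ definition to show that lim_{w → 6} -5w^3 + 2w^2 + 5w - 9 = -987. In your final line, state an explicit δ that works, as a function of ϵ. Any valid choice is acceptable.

δ = min(2, ϵ/707)

Let ϵ > 0. We want δ > 0 such that 0 < |w − 6| < δ implies |(-5w^3 + 2w^2 + 5w - 9) + 987| < ϵ.
(-5w^3 + 2w^2 + 5w - 9) + 987 = -5w^3 + 2w^2 + 5w + 978 = (w − 6)(-5w^2 - 28w - 163).
So |(-5w^3 + 2w^2 + 5w - 9) + 987| = |w − 6|·|-5w^2 - 28w - 163|.
Assume first that |w − 6| < 2, so |w| < 8. Then |-5w^2 - 28w - 163| ≤ 5·8^2 + 28·8 + 163 = 707.
Hence |(-5w^3 + 2w^2 + 5w - 9) + 987| ≤ 707|w − 6| < ϵ provided |w − 6| < ϵ/707.
Take δ = min(2, ϵ/707). Then 0 < |w − 6| < δ gives both |w − 6| < 2 and |w − 6| < ϵ/707, so |(-5w^3 + 2w^2 + 5w - 9) + 987| < ϵ.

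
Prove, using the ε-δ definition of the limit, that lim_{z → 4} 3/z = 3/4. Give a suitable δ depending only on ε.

δ = min(2, (8/3)ε)

Let ε > 0 be given. We seek δ > 0 such that 0 < |z − 4| < δ implies |3/z − (3/4)| < ε.
|3/z − (3/4)| = 3·|4 − z|/(4·|z|) = 3|z − 4|/(4|z|).
Restrict δ ≤ 2. Then |z − 4| < 2 gives |z| > 2, so 4|z| > 8.
Then |3/z − (3/4)| < 3|z − 4|/8, which is < ε when |z − 4| < (8/3)ε.
Take δ = min(2, (8/3)ε). Then 0 < |z − 4| < δ gives both |z − 4| < 2 and |z − 4| < (8/3)ε, so |3/z − (3/4)| < ε.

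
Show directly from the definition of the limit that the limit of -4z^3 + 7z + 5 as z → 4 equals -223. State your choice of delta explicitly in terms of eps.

Let eps > 0. We want delta > 0 such that 0 < |z − 4| < delta implies |(-4z^3 + 7z + 5) + 223| < eps.
(-4z^3 + 7z + 5) + 223 = -4z^3 + 7z + 228 = (z − 4)(-4z^2 - 16z - 57).
So |(-4z^3 + 7z + 5) + 223| = |z − 4|·|-4z^2 - 16z - 57|.
Require delta ≤ 1. Then |z − 4| < 1 gives |z| < 5, and by the triangle inequality |-4z^2 - 16z - 57| ≤ 4·5^2 + 16·5 + 57 = 237.
Hence |(-4z^3 + 7z + 5) + 223| ≤ 237|z − 4| < eps provided |z − 4| < eps/237.
Take delta = min(1, eps/237). Then 0 < |z − 4| < delta gives both |z − 4| < 1 and |z − 4| < eps/237, so |(-4z^3 + 7z + 5) + 223| < eps.

delta = min(1, eps/237)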